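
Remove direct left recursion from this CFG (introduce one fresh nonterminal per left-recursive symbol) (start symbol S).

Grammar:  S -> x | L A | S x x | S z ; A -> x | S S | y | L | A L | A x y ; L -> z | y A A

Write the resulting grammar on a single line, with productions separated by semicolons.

Left recursion appears on S, A.
For S: α = {x x, z}, β = {x, L A}. Rewrite as S → β S' and S' → α S' | ε.
For A: α = {L, x y}, β = {x, S S, y, L}. Rewrite as A → β A' and A' → α A' | ε.

S -> x S' | L A S'; A -> x A' | S S A' | y A' | L A'; L -> z | y A A; S' -> x x S' | z S' | ε; A' -> L A' | x y A' | ε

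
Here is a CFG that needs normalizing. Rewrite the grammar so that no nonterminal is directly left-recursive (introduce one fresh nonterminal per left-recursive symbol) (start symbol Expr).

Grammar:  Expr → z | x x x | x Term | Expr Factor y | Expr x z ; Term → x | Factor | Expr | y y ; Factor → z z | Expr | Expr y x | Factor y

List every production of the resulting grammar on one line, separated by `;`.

Expr → z Expr1 | x x x Expr1 | x Term Expr1; Term → x | Factor | Expr | y y; Factor → z z Factor1 | Expr Factor1 | Expr y x Factor1; Expr1 → Factor y Expr1 | x z Expr1 | epsilon; Factor1 → y Factor1 | epsilon

Expr, Factor are directly left-recursive.
For Expr: α = {Factor y, x z}, β = {z, x x x, x Term}. Rewrite as Expr → β Expr1 and Expr1 → α Expr1 | ε.
For Factor: α = {y}, β = {z z, Expr, Expr y x}. Rewrite as Factor → β Factor1 and Factor1 → α Factor1 | ε.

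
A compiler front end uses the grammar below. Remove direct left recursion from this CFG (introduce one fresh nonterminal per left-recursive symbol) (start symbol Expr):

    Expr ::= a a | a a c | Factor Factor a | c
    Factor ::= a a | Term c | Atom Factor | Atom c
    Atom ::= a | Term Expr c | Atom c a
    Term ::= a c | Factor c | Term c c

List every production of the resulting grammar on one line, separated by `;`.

Atom, Term are directly left-recursive.
For Atom: α = {c a}, β = {a, Term Expr c}. Rewrite as Atom → β Atom1 and Atom1 → α Atom1 | ε.
For Term: α = {c c}, β = {a c, Factor c}. Rewrite as Term → β Term1 and Term1 → α Term1 | ε.

Expr ::= a a | a a c | Factor Factor a | c; Factor ::= a a | Term c | Atom Factor | Atom c; Atom ::= a Atom1 | Term Expr c Atom1; Term ::= a c Term1 | Factor c Term1; Atom1 ::= c a Atom1 | ε; Term1 ::= c c Term1 | ε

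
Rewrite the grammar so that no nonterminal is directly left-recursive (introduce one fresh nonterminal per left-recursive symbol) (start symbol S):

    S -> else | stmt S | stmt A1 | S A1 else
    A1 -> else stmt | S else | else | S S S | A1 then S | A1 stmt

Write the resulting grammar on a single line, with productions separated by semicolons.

Directly left-recursive nonterminals: S, A1.
For S: α = {A1 else}, β = {else, stmt S, stmt A1}. Rewrite as S → β S' and S' → α S' | ε.
For A1: α = {then S, stmt}, β = {else stmt, S else, else, S S S}. Rewrite as A1 → β A1' and A1' → α A1' | ε.

S -> else S' | stmt S S' | stmt A1 S'; A1 -> else stmt A1' | S else A1' | else A1' | S S S A1'; S' -> A1 else S' | ε; A1' -> then S A1' | stmt A1' | ε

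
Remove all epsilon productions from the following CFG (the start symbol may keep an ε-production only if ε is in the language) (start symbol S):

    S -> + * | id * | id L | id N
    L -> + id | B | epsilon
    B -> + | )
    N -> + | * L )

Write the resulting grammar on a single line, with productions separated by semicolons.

S -> + * | id * | id L | id | id N; L -> + id | B; B -> + | ); N -> + | * L ) | * )

The nullable symbols are {L}.
ε ∉ L(G), so no ε-production is kept.
For each production, add variants omitting each subset of nullable occurrences: S → id L gives id L | id. N → * L ) gives * L ) | * ).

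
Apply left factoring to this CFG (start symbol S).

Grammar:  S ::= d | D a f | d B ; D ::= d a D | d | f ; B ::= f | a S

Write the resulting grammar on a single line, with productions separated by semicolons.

S ::= D a f | d S'; D ::= f | d D'; B ::= f | a S; S' ::= ε | B; D' ::= a D | ε

S has alternatives sharing prefix 'd': factor to S → d S' with S' → ε | B.
D has alternatives sharing prefix 'd': factor to D → d D' with D' → a D | ε.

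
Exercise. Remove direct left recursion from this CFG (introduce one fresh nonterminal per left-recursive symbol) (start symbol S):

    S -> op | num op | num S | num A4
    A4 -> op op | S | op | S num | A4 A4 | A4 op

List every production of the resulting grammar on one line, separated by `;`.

Left recursion appears on A4.
For A4: α = {A4, op}, β = {op op, S, op, S num}. Rewrite as A4 → β A4' and A4' → α A4' | ε.

S -> op | num op | num S | num A4; A4 -> op op A4' | S A4' | op A4' | S num A4'; A4' -> A4 A4' | op A4' | ε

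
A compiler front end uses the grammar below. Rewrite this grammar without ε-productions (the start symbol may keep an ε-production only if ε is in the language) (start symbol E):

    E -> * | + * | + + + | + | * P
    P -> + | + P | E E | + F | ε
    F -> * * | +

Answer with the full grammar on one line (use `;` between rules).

The nullable symbols are {P}.
ε ∉ L(G), so no ε-production is kept.

E -> * | + * | + + + | + | * P; P -> + | + P | E E | + F; F -> * * | +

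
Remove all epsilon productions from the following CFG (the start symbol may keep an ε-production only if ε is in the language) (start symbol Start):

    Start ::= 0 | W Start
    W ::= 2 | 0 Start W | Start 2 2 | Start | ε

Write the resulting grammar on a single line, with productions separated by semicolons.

Nullable nonterminals: {W}.
ε ∉ L(G), so no ε-production is kept.
Expand every rule over subsets of its nullable positions: W → 0 Start W gives 0 Start W | 0 Start.

Start ::= 0 | W Start; W ::= 2 | 0 Start W | 0 Start | Start 2 2 | Start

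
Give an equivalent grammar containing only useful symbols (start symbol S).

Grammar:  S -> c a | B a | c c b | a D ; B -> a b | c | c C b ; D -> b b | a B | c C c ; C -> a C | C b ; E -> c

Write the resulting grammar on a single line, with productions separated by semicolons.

Generating nonterminals: {B, D, E, S}.
Reachable from S after that: {B, D, S}.
Removed useless symbols: {C, E} and every production mentioning them.

S -> c a | B a | c c b | a D; B -> a b | c; D -> b b | a B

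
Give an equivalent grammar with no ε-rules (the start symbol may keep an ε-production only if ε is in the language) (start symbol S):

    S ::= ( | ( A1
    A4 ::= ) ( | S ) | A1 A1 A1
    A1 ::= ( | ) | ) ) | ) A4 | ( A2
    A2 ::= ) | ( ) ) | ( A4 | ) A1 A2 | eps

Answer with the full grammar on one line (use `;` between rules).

S ::= ( | ( A1; A4 ::= ) ( | S ) | A1 A1 A1; A1 ::= ( | ) | ) ) | ) A4 | ( A2; A2 ::= ) | ( ) ) | ( A4 | ) A1 A2 | ) A1

Nullable nonterminals: {A2}.
ε ∉ L(G), so no ε-production is kept.
For each production, add variants omitting each subset of nullable occurrences: A2 → ) A1 A2 gives ) A1 A2 | ) A1.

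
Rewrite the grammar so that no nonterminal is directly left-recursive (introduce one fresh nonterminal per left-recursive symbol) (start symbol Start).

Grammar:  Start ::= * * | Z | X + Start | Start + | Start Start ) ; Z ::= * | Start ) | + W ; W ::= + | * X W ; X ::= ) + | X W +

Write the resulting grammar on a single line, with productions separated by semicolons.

Left recursion appears on Start, X.
For Start: α = {+, Start )}, β = {* *, Z, X + Start}. Rewrite as Start → β Start1 and Start1 → α Start1 | ε.
For X: α = {W +}, β = {) +}. Rewrite as X → β X1 and X1 → α X1 | ε.

Start ::= * * Start1 | Z Start1 | X + Start Start1; Z ::= * | Start ) | + W; W ::= + | * X W; X ::= ) + X1; Start1 ::= + Start1 | Start ) Start1 | ε; X1 ::= W + X1 | ε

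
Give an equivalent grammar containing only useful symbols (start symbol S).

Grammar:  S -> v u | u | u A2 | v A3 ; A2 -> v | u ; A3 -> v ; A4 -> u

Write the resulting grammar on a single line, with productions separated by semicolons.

S -> v u | u | u A2 | v A3; A2 -> v | u; A3 -> v

Generating nonterminals: {A2, A3, A4, S}.
Reachable from S after that: {A2, A3, S}.
Removed useless symbols: {A4} and every production mentioning them.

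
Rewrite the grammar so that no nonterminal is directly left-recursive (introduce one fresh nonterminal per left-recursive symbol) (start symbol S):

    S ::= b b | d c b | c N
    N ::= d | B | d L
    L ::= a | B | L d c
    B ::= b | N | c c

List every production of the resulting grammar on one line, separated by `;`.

L is directly left-recursive.
For L: α = {d c}, β = {a, B}. Rewrite as L → β L' and L' → α L' | ε.

S ::= b b | d c b | c N; N ::= d | B | d L; L ::= a L' | B L'; B ::= b | N | c c; L' ::= d c L' | ε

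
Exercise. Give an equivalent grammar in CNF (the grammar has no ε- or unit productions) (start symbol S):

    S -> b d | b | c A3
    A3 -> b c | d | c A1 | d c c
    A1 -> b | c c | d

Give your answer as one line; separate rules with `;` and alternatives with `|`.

Introduce a nonterminal for each terminal appearing in a rule of length ≥ 2: X1 → b, X2 → d, X3 → c.
Binarize each right-hand side of length ≥ 3 by chaining fresh nonterminals (Y1, Y2, …): affected rules were A3 → X2 X3 X3.

S -> X1 X2 | b | X3 A3; A3 -> X1 X3 | d | X3 A1 | X2 Y1; A1 -> b | X3 X3 | d; X1 -> b; X2 -> d; X3 -> c; Y1 -> X3 X3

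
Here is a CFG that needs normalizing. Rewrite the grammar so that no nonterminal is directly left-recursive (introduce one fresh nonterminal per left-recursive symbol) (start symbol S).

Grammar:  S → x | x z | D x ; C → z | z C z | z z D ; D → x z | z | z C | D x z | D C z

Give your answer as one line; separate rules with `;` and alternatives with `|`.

S → x | x z | D x; C → z | z C z | z z D; D → x z D' | z D' | z C D'; D' → x z D' | C z D' | ε

Directly left-recursive nonterminal: D.
For D: α = {x z, C z}, β = {x z, z, z C}. Rewrite as D → β D' and D' → α D' | ε.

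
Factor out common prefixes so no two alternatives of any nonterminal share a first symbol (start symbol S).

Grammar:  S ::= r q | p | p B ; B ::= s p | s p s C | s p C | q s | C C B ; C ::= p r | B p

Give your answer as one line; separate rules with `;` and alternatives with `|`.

S has alternatives sharing prefix 'p': factor to S → p S' with S' → ε | B.
B has alternatives sharing prefix 's p': factor to B → s p B' with B' → ε | s C | C.

S ::= r q | p S'; B ::= q s | C C B | s p B'; C ::= p r | B p; S' ::= eps | B; B' ::= eps | s C | C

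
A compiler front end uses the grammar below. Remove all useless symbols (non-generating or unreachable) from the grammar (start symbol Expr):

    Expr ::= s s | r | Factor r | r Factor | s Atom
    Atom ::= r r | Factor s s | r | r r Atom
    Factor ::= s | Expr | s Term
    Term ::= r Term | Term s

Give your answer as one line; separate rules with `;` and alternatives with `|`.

Expr ::= s s | r | Factor r | r Factor | s Atom; Atom ::= r r | Factor s s | r | r r Atom; Factor ::= s | Expr

Generating nonterminals: {Atom, Expr, Factor}.
Reachable from Expr after that: {Atom, Expr, Factor}.
Removed useless symbols: {Term} and every production mentioning them.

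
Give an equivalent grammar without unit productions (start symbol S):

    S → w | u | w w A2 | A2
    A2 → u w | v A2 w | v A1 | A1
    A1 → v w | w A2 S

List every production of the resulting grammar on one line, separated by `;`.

Unit pairs: A2 ⇒* {A1}; S ⇒* {A1, A2}.
For every A with A ⇒* B via unit rules, add B's non-unit alternatives to A; then delete every rule of the form X → Y.

S → u w | v A2 w | v A1 | v w | w A2 S | w | u | w w A2; A2 → u w | v A2 w | v A1 | v w | w A2 S; A1 → v w | w A2 S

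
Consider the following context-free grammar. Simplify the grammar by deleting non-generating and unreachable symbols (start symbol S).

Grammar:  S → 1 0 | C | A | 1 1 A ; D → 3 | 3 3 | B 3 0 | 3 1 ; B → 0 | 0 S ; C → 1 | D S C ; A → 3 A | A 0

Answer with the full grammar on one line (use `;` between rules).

Generating nonterminals: {B, C, D, S}.
Reachable from S after that: {B, C, D, S}.
Removed useless symbols: {A} and every production mentioning them.

S → 1 0 | C; D → 3 | 3 3 | B 3 0 | 3 1; B → 0 | 0 S; C → 1 | D S C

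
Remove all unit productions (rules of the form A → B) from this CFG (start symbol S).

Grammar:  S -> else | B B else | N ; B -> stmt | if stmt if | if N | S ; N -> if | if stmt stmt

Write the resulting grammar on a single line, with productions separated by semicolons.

S -> else | B B else | if | if stmt stmt; B -> stmt | if stmt if | if N | else | B B else | if | if stmt stmt; N -> if | if stmt stmt

Unit pairs: B ⇒* {N, S}; S ⇒* {N}.
For each unit pair (A, B), copy every non-unit production of B to A, then drop all unit productions.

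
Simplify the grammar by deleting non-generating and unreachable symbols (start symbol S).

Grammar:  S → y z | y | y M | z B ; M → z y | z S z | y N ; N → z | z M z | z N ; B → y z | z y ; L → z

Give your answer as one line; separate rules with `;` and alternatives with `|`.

Generating nonterminals: {B, L, M, N, S}.
Reachable from S after that: {B, M, N, S}.
Removed useless symbols: {L} and every production mentioning them.

S → y z | y | y M | z B; M → z y | z S z | y N; N → z | z M z | z N; B → y z | z y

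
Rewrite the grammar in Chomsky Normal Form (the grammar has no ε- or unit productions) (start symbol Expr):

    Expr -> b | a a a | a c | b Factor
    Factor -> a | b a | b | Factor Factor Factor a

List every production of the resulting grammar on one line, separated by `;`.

Expr -> b | X1 Y1 | X1 X2 | X3 Factor; Factor -> a | X3 X1 | b | Factor Y2; X1 -> a; X2 -> c; X3 -> b; Y1 -> X1 X1; Y2 -> Factor Y3; Y3 -> Factor X1

Introduce a nonterminal for each terminal appearing in a rule of length ≥ 2: X1 → a, X2 → c, X3 → b.
Binarize each right-hand side of length ≥ 3 by chaining fresh nonterminals (Y1, Y2, …): affected rules were Expr → X1 X1 X1; Factor → Factor Factor Factor X1.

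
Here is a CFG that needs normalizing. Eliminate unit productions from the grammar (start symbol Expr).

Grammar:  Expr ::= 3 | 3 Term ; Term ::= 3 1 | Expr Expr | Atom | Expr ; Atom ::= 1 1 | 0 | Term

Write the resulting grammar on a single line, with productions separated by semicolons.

Expr ::= 3 | 3 Term; Term ::= 3 1 | Expr Expr | 1 1 | 0 | 3 | 3 Term; Atom ::= 3 1 | Expr Expr | 1 1 | 0 | 3 | 3 Term

Unit pairs: Atom ⇒* {Expr, Term}; Term ⇒* {Atom, Expr}.
Replace each nonterminal's rules with the union of the non-unit rules of every nonterminal it unit-derives.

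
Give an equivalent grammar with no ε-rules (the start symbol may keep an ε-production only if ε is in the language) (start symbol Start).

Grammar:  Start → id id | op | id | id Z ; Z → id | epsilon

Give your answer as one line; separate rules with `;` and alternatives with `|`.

Nullable set = {Z}.
ε ∉ L(G), so no ε-production is kept.

Start → id id | op | id | id Z; Z → id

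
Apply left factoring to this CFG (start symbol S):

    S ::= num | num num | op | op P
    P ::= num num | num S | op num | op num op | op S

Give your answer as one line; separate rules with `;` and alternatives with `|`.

S ::= num S' | op S''; P ::= op P' | num P''; S' ::= epsilon | num; S'' ::= epsilon | P; P' ::= S | num P'''; P'' ::= num | S; P''' ::= epsilon | op

S has alternatives sharing prefix 'num': factor to S → num S' with S' → ε | num.
S has alternatives sharing prefix 'op': factor to S → op S'' with S'' → ε | P.
P has alternatives sharing prefix 'op': factor to P → op P' with P' → num | num op | S.
P has alternatives sharing prefix 'num': factor to P → num P'' with P'' → num | S.
P' has alternatives sharing prefix 'num': factor to P' → num P''' with P''' → ε | op.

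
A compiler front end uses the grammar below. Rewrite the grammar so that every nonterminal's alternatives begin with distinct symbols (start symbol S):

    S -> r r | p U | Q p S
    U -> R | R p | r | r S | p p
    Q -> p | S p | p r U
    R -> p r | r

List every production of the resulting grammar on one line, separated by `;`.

U has alternatives sharing prefix 'R': factor to U → R U' with U' → ε | p.
U has alternatives sharing prefix 'r': factor to U → r U'' with U'' → ε | S.
Q has alternatives sharing prefix 'p': factor to Q → p Q' with Q' → ε | r U.

S -> r r | p U | Q p S; U -> p p | R U' | r U''; Q -> S p | p Q'; R -> p r | r; U' -> ε | p; U'' -> ε | S; Q' -> ε | r U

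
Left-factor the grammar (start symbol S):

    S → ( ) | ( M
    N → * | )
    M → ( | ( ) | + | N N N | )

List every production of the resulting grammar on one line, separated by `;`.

S → ( S'; N → * | ); M → + | N N N | ) | ( M'; S' → ) | M; M' → eps | )

S has alternatives sharing prefix '(': factor to S → ( S' with S' → ) | M.
M has alternatives sharing prefix '(': factor to M → ( M' with M' → ε | ).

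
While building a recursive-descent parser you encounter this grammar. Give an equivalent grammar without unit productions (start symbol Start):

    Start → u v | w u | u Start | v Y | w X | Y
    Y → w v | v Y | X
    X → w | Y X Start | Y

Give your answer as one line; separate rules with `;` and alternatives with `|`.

Start → u v | w u | u Start | v Y | w X | w | Y X Start | w v; Y → w | Y X Start | w v | v Y; X → w | Y X Start | w v | v Y

Unit pairs: Start ⇒* {X, Y}; X ⇒* {Y}; Y ⇒* {X}.
For every A with A ⇒* B via unit rules, add B's non-unit alternatives to A; then delete every rule of the form X → Y.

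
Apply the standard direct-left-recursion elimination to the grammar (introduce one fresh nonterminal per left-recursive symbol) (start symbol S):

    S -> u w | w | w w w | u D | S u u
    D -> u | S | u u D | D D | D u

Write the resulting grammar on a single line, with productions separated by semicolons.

S -> u w S' | w S' | w w w S' | u D S'; D -> u D' | S D' | u u D D'; S' -> u u S' | ε; D' -> D D' | u D' | ε

S, D are directly left-recursive.
For S: α = {u u}, β = {u w, w, w w w, u D}. Rewrite as S → β S' and S' → α S' | ε.
For D: α = {D, u}, β = {u, S, u u D}. Rewrite as D → β D' and D' → α D' | ε.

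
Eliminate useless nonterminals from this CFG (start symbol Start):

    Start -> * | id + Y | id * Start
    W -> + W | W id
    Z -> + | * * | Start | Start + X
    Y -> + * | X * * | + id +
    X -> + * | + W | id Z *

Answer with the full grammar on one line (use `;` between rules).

Generating nonterminals: {Start, X, Y, Z}.
Reachable from Start after that: {Start, X, Y, Z}.
Removed useless symbols: {W} and every production mentioning them.

Start -> * | id + Y | id * Start; Z -> + | * * | Start | Start + X; Y -> + * | X * * | + id +; X -> + * | id Z *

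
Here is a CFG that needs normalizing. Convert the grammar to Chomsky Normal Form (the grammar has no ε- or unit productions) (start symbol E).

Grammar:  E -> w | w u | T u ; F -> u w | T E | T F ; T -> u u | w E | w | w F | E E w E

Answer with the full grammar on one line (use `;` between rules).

E -> w | X1 X2 | T X2; F -> X2 X1 | T E | T F; T -> X2 X2 | X1 E | w | X1 F | E Y1; X1 -> w; X2 -> u; Y1 -> E Y2; Y2 -> X1 E

Introduce a nonterminal for each terminal appearing in a rule of length ≥ 2: X1 → w, X2 → u.
Binarize each right-hand side of length ≥ 3 by chaining fresh nonterminals (Y1, Y2, …): affected rules were T → E E X1 E.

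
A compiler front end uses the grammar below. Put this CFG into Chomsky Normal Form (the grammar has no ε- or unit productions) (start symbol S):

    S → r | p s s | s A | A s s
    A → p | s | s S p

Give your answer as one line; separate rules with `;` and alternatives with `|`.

S → r | X1 Y1 | X2 A | A Y2; A → p | s | X2 Y3; X1 → p; X2 → s; Y1 → X2 X2; Y2 → X2 X2; Y3 → S X1

Introduce a nonterminal for each terminal appearing in a rule of length ≥ 2: X1 → p, X2 → s.
Binarize each right-hand side of length ≥ 3 by chaining fresh nonterminals (Y1, Y2, …): affected rules were S → X1 X2 X2; S → A X2 X2; A → X2 S X1.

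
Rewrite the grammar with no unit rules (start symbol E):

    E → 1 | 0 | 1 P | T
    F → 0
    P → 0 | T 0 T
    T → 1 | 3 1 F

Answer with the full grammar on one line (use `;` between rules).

E → 1 | 0 | 1 P | 3 1 F; F → 0; P → 0 | T 0 T; T → 1 | 3 1 F

Unit pairs: E ⇒* {T}.
For each unit pair (A, B), copy every non-unit production of B to A, then drop all unit productions.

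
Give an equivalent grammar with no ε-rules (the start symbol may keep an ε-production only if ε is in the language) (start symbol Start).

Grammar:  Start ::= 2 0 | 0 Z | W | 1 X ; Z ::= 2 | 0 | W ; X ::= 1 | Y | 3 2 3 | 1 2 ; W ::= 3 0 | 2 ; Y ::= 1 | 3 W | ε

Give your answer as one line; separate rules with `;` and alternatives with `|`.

Start ::= 2 0 | 0 Z | W | 1 X | 1; Z ::= 2 | 0 | W; X ::= 1 | Y | 3 2 3 | 1 2; W ::= 3 0 | 2; Y ::= 1 | 3 W

Nullable set = {X, Y}.
ε ∉ L(G), so no ε-production is kept.
For each production, add variants omitting each subset of nullable occurrences: Start → 1 X gives 1 X | 1.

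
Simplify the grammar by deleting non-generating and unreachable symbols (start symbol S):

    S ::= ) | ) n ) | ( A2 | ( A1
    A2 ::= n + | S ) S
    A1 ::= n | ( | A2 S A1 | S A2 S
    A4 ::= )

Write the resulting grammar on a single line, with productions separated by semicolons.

Generating nonterminals: {A1, A2, A4, S}.
Reachable from S after that: {A1, A2, S}.
Removed useless symbols: {A4} and every production mentioning them.

S ::= ) | ) n ) | ( A2 | ( A1; A2 ::= n + | S ) S; A1 ::= n | ( | A2 S A1 | S A2 S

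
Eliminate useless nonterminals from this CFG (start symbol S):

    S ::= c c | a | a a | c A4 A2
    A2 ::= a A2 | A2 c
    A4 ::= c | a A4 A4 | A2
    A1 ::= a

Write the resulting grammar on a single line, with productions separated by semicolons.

Generating nonterminals: {A1, A4, S}.
Reachable from S after that: {S}.
Removed useless symbols: {A1, A2, A4} and every production mentioning them.

S ::= c c | a | a a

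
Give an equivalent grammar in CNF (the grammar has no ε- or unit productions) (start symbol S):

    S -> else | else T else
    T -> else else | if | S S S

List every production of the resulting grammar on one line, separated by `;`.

S -> else | X1 Y1; T -> X1 X1 | if | S Y2; X1 -> else; Y1 -> T X1; Y2 -> S S

Introduce a nonterminal for each terminal appearing in a rule of length ≥ 2: X1 → else.
Binarize each right-hand side of length ≥ 3 by chaining fresh nonterminals (Y1, Y2, …): affected rules were S → X1 T X1; T → S S S.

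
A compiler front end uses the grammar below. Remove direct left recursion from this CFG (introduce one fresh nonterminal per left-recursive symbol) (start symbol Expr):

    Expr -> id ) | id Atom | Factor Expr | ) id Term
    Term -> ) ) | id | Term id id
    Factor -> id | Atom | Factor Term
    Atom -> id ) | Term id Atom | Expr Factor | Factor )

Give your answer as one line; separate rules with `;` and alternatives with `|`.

Term, Factor are directly left-recursive.
For Term: α = {id id}, β = {) ), id}. Rewrite as Term → β Term1 and Term1 → α Term1 | ε.
For Factor: α = {Term}, β = {id, Atom}. Rewrite as Factor → β Factor1 and Factor1 → α Factor1 | ε.

Expr -> id ) | id Atom | Factor Expr | ) id Term; Term -> ) ) Term1 | id Term1; Factor -> id Factor1 | Atom Factor1; Atom -> id ) | Term id Atom | Expr Factor | Factor ); Term1 -> id id Term1 | ε; Factor1 -> Term Factor1 | ε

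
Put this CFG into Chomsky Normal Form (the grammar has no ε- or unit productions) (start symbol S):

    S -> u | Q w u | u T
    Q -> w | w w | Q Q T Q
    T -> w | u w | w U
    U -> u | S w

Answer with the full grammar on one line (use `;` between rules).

S -> u | Q Y1 | X2 T; Q -> w | X1 X1 | Q Y2; T -> w | X2 X1 | X1 U; U -> u | S X1; X1 -> w; X2 -> u; Y1 -> X1 X2; Y2 -> Q Y3; Y3 -> T Q

Introduce a nonterminal for each terminal appearing in a rule of length ≥ 2: X1 → w, X2 → u.
Binarize each right-hand side of length ≥ 3 by chaining fresh nonterminals (Y1, Y2, …): affected rules were S → Q X1 X2; Q → Q Q T Q.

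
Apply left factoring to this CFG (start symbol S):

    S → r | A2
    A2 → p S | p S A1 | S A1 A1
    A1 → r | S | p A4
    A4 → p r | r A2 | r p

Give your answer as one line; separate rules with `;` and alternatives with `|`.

A2 has alternatives sharing prefix 'p S': factor to A2 → p S A2' with A2' → ε | A1.
A4 has alternatives sharing prefix 'r': factor to A4 → r A4' with A4' → A2 | p.

S → r | A2; A2 → S A1 A1 | p S A2'; A1 → r | S | p A4; A4 → p r | r A4'; A2' → ε | A1; A4' → A2 | p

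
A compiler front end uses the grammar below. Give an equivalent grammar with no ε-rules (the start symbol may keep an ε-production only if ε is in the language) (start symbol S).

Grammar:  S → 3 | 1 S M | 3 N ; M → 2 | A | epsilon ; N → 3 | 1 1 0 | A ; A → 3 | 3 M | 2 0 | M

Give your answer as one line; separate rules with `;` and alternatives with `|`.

S → 3 | 1 S M | 1 S | 3 N; M → 2 | A; N → 3 | 1 1 0 | A; A → 3 | 3 M | 2 0 | M

The nullable symbols are {A, M, N}.
ε ∉ L(G), so no ε-production is kept.
Add the nullable-subset variants: S → 1 S M gives 1 S M | 1 S.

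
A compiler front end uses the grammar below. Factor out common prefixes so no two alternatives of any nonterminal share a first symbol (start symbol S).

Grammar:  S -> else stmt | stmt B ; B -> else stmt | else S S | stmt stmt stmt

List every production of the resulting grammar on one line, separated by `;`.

B has alternatives sharing prefix 'else': factor to B → else B' with B' → stmt | S S.

S -> else stmt | stmt B; B -> stmt stmt stmt | else B'; B' -> stmt | S S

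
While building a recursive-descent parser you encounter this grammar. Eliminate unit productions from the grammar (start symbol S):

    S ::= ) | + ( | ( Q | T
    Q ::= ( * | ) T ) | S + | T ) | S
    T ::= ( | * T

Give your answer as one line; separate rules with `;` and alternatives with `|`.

S ::= ) | + ( | ( Q | ( | * T; Q ::= ) | + ( | ( Q | ( * | ) T ) | S + | T ) | ( | * T; T ::= ( | * T

Unit pairs: Q ⇒* {S, T}; S ⇒* {T}.
Replace each nonterminal's rules with the union of the non-unit rules of every nonterminal it unit-derives.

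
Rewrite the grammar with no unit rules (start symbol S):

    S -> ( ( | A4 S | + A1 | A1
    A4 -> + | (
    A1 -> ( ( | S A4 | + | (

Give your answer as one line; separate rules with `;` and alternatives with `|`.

S -> ( ( | S A4 | + | ( | A4 S | + A1; A4 -> + | (; A1 -> ( ( | S A4 | + | (

Unit pairs: S ⇒* {A1}.
For each unit pair (A, B), copy every non-unit production of B to A, then drop all unit productions.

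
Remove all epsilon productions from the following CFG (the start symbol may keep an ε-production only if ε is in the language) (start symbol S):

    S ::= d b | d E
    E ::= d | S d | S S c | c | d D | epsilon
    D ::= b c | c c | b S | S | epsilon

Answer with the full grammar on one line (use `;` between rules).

S ::= d b | d E | d; E ::= d | S d | S S c | c | d D; D ::= b c | c c | b S | S

Nullable set = {D, E}.
ε ∉ L(G), so no ε-production is kept.
Add the nullable-subset variants: S → d E gives d E | d.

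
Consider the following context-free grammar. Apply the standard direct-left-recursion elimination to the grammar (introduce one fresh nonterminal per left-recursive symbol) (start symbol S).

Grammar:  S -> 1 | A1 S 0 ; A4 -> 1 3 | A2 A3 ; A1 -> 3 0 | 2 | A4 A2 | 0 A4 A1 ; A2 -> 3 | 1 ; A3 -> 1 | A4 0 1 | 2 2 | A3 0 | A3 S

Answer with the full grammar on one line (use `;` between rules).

Directly left-recursive nonterminal: A3.
For A3: α = {0, S}, β = {1, A4 0 1, 2 2}. Rewrite as A3 → β A3' and A3' → α A3' | ε.

S -> 1 | A1 S 0; A4 -> 1 3 | A2 A3; A1 -> 3 0 | 2 | A4 A2 | 0 A4 A1; A2 -> 3 | 1; A3 -> 1 A3' | A4 0 1 A3' | 2 2 A3'; A3' -> 0 A3' | S A3' | ε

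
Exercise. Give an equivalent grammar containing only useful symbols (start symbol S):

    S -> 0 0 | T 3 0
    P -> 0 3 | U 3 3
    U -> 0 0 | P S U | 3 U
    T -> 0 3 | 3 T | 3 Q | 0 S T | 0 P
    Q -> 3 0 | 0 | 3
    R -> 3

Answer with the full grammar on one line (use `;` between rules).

S -> 0 0 | T 3 0; P -> 0 3 | U 3 3; U -> 0 0 | P S U | 3 U; T -> 0 3 | 3 T | 3 Q | 0 S T | 0 P; Q -> 3 0 | 0 | 3

Generating nonterminals: {P, Q, R, S, T, U}.
Reachable from S after that: {P, Q, S, T, U}.
Removed useless symbols: {R} and every production mentioning them.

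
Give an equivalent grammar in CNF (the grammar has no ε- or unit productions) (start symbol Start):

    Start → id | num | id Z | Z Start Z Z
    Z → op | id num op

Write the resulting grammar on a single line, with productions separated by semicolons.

Start → id | num | X1 Z | Z Y1; Z → op | X1 Y3; X1 → id; X2 → num; X3 → op; Y1 → Start Y2; Y2 → Z Z; Y3 → X2 X3

Introduce a nonterminal for each terminal appearing in a rule of length ≥ 2: X1 → id, X2 → num, X3 → op.
Binarize each right-hand side of length ≥ 3 by chaining fresh nonterminals (Y1, Y2, …): affected rules were Start → Z Start Z Z; Z → X1 X2 X3.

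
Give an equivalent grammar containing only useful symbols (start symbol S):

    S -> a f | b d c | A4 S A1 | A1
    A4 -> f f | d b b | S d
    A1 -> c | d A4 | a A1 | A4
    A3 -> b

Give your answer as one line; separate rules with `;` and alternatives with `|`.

Generating nonterminals: {A1, A3, A4, S}.
Reachable from S after that: {A1, A4, S}.
Removed useless symbols: {A3} and every production mentioning them.

S -> a f | b d c | A4 S A1 | A1; A4 -> f f | d b b | S d; A1 -> c | d A4 | a A1 | A4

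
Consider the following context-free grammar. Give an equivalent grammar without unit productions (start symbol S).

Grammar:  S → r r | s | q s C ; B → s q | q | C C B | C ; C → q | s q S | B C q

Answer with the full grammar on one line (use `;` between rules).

S → r r | s | q s C; B → s q | q | C C B | s q S | B C q; C → q | s q S | B C q

Unit pairs: B ⇒* {C}.
For every A with A ⇒* B via unit rules, add B's non-unit alternatives to A; then delete every rule of the form X → Y.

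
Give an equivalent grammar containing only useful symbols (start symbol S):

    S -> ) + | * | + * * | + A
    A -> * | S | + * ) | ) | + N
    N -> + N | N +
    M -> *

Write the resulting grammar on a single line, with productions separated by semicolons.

S -> ) + | * | + * * | + A; A -> * | S | + * ) | )

Generating nonterminals: {A, M, S}.
Reachable from S after that: {A, S}.
Removed useless symbols: {M, N} and every production mentioning them.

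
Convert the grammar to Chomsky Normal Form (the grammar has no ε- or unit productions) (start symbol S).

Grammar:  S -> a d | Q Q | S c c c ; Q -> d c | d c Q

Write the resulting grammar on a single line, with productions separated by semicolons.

S -> X1 X2 | Q Q | S Y1; Q -> X2 X3 | X2 Y3; X1 -> a; X2 -> d; X3 -> c; Y1 -> X3 Y2; Y2 -> X3 X3; Y3 -> X3 Q

Introduce a nonterminal for each terminal appearing in a rule of length ≥ 2: X1 → a, X2 → d, X3 → c.
Binarize each right-hand side of length ≥ 3 by chaining fresh nonterminals (Y1, Y2, …): affected rules were S → S X3 X3 X3; Q → X2 X3 Q.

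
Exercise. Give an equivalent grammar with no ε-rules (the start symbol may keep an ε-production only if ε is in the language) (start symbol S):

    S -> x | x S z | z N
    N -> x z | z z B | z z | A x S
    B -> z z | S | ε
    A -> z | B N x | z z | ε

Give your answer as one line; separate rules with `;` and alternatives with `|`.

The nullable symbols are {A, B}.
ε ∉ L(G), so no ε-production is kept.
Add the nullable-subset variants: N → z z B gives z z B | z z. N → A x S gives A x S | x S. A → B N x gives B N x | N x.

S -> x | x S z | z N; N -> x z | z z B | z z | A x S | x S; B -> z z | S; A -> z | B N x | N x | z z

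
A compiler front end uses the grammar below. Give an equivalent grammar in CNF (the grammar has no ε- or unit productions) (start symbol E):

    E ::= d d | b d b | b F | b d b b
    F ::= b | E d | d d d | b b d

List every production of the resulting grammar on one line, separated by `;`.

Introduce a nonterminal for each terminal appearing in a rule of length ≥ 2: X1 → d, X2 → b.
Binarize each right-hand side of length ≥ 3 by chaining fresh nonterminals (Y1, Y2, …): affected rules were E → X2 X1 X2; E → X2 X1 X2 X2; F → X1 X1 X1; F → X2 X2 X1.

E ::= X1 X1 | X2 Y1 | X2 F | X2 Y2; F ::= b | E X1 | X1 Y4 | X2 Y5; X1 ::= d; X2 ::= b; Y1 ::= X1 X2; Y2 ::= X1 Y3; Y3 ::= X2 X2; Y4 ::= X1 X1; Y5 ::= X2 X1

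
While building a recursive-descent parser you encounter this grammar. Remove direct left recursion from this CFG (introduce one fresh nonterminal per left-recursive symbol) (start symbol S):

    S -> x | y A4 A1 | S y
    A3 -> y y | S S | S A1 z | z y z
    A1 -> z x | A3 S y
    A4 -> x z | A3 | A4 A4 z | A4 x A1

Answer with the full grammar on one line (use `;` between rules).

S -> x S' | y A4 A1 S'; A3 -> y y | S S | S A1 z | z y z; A1 -> z x | A3 S y; A4 -> x z A4' | A3 A4'; S' -> y S' | ε; A4' -> A4 z A4' | x A1 A4' | ε

S, A4 are directly left-recursive.
For S: α = {y}, β = {x, y A4 A1}. Rewrite as S → β S' and S' → α S' | ε.
For A4: α = {A4 z, x A1}, β = {x z, A3}. Rewrite as A4 → β A4' and A4' → α A4' | ε.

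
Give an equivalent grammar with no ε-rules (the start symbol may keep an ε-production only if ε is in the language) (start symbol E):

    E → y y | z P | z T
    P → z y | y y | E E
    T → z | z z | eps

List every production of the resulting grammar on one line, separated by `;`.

The nullable symbols are {T}.
ε ∉ L(G), so no ε-production is kept.
Add the nullable-subset variants: E → z T gives z T | z.

E → y y | z P | z T | z; P → z y | y y | E E; T → z | z z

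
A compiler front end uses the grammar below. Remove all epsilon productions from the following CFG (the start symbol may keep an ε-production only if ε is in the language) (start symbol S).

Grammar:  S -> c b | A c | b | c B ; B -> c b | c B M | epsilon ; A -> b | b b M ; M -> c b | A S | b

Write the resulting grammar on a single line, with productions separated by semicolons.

Nullable set = {B}.
ε ∉ L(G), so no ε-production is kept.
Expand every rule over subsets of its nullable positions: S → c B gives c B | c. B → c B M gives c B M | c M.

S -> c b | A c | b | c B | c; B -> c b | c B M | c M; A -> b | b b M; M -> c b | A S | b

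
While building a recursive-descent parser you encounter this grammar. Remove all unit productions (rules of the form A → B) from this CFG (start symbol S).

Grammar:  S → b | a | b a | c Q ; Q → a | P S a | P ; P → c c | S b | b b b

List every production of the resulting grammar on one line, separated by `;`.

Unit pairs: Q ⇒* {P}.
For each unit pair (A, B), copy every non-unit production of B to A, then drop all unit productions.

S → b | a | b a | c Q; Q → c c | S b | b b b | a | P S a; P → c c | S b | b b b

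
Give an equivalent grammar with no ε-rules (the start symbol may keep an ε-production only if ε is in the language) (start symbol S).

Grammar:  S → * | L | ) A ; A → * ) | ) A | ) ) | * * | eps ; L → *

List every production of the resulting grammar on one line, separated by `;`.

S → * | L | ) A | ); A → * ) | ) A | ) | ) ) | * *; L → *

The nullable symbols are {A}.
ε ∉ L(G), so no ε-production is kept.
Add the nullable-subset variants: S → ) A gives ) A | ). A → ) A gives ) A | ).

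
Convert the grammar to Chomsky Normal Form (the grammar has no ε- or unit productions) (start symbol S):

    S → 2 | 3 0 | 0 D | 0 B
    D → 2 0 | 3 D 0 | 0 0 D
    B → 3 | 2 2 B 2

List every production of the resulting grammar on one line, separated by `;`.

S → 2 | X1 X2 | X2 D | X2 B; D → X3 X2 | X1 Y1 | X2 Y2; B → 3 | X3 Y3; X1 → 3; X2 → 0; X3 → 2; Y1 → D X2; Y2 → X2 D; Y3 → X3 Y4; Y4 → B X3

Introduce a nonterminal for each terminal appearing in a rule of length ≥ 2: X1 → 3, X2 → 0, X3 → 2.
Binarize each right-hand side of length ≥ 3 by chaining fresh nonterminals (Y1, Y2, …): affected rules were D → X1 D X2; D → X2 X2 D; B → X3 X3 B X3.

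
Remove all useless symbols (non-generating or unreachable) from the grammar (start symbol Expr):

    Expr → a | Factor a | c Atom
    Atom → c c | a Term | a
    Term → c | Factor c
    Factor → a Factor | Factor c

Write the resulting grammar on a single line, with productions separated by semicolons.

Expr → a | c Atom; Atom → c c | a Term | a; Term → c

Generating nonterminals: {Atom, Expr, Term}.
Reachable from Expr after that: {Atom, Expr, Term}.
Removed useless symbols: {Factor} and every production mentioning them.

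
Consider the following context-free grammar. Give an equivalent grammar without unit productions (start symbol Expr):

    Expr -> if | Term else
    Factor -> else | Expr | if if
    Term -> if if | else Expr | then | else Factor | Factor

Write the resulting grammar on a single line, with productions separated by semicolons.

Expr -> if | Term else; Factor -> else | if if | if | Term else; Term -> if if | else Expr | then | else Factor | else | if | Term else

Unit pairs: Factor ⇒* {Expr}; Term ⇒* {Expr, Factor}.
For each unit pair (A, B), copy every non-unit production of B to A, then drop all unit productions.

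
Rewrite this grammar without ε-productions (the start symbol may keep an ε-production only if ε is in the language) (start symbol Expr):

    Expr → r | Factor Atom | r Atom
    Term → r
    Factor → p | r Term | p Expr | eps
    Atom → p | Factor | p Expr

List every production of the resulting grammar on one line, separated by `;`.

Expr → r | Factor Atom | Factor | Atom | r Atom | ε; Term → r; Factor → p | r Term | p Expr; Atom → p | Factor | p Expr

Nullable set = {Atom, Expr, Factor}.
ε ∈ L(G) since Expr is nullable, so keep Expr → ε.
Add the nullable-subset variants: Expr → Factor Atom gives Factor Atom | Factor | Atom.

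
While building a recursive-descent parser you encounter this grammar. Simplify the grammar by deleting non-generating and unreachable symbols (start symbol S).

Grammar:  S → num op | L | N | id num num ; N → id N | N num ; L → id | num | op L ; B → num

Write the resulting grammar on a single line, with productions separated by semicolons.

Generating nonterminals: {B, L, S}.
Reachable from S after that: {L, S}.
Removed useless symbols: {B, N} and every production mentioning them.

S → num op | L | id num num; L → id | num | op L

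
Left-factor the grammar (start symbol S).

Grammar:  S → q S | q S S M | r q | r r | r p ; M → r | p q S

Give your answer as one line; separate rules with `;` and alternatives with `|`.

S has alternatives sharing prefix 'r': factor to S → r S' with S' → q | r | p.
S has alternatives sharing prefix 'q S': factor to S → q S S'' with S'' → ε | S M.

S → r S' | q S S''; M → r | p q S; S' → q | r | p; S'' → ε | S M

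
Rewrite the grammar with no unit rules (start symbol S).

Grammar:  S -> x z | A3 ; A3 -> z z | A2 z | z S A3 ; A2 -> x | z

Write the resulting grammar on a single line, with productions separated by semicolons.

S -> x z | z z | A2 z | z S A3; A3 -> z z | A2 z | z S A3; A2 -> x | z

Unit pairs: S ⇒* {A3}.
For every A with A ⇒* B via unit rules, add B's non-unit alternatives to A; then delete every rule of the form X → Y.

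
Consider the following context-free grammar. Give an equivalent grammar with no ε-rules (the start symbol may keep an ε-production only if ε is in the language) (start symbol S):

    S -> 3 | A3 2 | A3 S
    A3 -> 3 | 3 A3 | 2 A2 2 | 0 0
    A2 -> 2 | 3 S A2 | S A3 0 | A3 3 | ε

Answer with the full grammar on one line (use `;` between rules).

Nullable set = {A2}.
ε ∉ L(G), so no ε-production is kept.
For each production, add variants omitting each subset of nullable occurrences: A3 → 2 A2 2 gives 2 A2 2 | 2 2. A2 → 3 S A2 gives 3 S A2 | 3 S.

S -> 3 | A3 2 | A3 S; A3 -> 3 | 3 A3 | 2 A2 2 | 2 2 | 0 0; A2 -> 2 | 3 S A2 | 3 S | S A3 0 | A3 3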